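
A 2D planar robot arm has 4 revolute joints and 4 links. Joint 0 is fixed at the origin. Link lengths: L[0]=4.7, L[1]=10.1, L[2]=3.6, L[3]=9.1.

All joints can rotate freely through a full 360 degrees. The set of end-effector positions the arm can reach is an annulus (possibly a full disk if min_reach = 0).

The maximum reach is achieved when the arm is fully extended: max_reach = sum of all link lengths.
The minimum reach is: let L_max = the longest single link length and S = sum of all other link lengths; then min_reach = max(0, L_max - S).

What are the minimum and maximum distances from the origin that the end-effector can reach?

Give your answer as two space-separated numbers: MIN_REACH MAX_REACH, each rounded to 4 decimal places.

Link lengths: [4.7, 10.1, 3.6, 9.1]
max_reach = 4.7 + 10.1 + 3.6 + 9.1 = 27.5
L_max = max([4.7, 10.1, 3.6, 9.1]) = 10.1
S (sum of others) = 27.5 - 10.1 = 17.4
min_reach = max(0, 10.1 - 17.4) = max(0, -7.3) = 0

Answer: 0.0000 27.5000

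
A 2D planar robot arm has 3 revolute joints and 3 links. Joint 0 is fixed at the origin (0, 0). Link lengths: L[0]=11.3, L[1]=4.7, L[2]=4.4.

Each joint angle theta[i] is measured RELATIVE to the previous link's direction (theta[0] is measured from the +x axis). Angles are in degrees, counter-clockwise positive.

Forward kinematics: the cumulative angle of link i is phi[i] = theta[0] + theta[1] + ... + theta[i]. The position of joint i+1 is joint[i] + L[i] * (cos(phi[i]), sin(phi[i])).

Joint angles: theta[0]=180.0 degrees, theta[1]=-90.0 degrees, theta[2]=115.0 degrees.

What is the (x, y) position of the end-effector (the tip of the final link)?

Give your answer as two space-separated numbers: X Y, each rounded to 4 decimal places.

joint[0] = (0.0000, 0.0000)  (base)
link 0: phi[0] = 180 = 180 deg
  cos(180 deg) = -1.0000, sin(180 deg) = 0.0000
  joint[1] = (0.0000, 0.0000) + 11.3 * (-1.0000, 0.0000) = (0.0000 + -11.3000, 0.0000 + 0.0000) = (-11.3000, 0.0000)
link 1: phi[1] = 180 + -90 = 90 deg
  cos(90 deg) = 0.0000, sin(90 deg) = 1.0000
  joint[2] = (-11.3000, 0.0000) + 4.7 * (0.0000, 1.0000) = (-11.3000 + 0.0000, 0.0000 + 4.7000) = (-11.3000, 4.7000)
link 2: phi[2] = 180 + -90 + 115 = 205 deg
  cos(205 deg) = -0.9063, sin(205 deg) = -0.4226
  joint[3] = (-11.3000, 4.7000) + 4.4 * (-0.9063, -0.4226) = (-11.3000 + -3.9878, 4.7000 + -1.8595) = (-15.2878, 2.8405)
End effector: (-15.2878, 2.8405)

Answer: -15.2878 2.8405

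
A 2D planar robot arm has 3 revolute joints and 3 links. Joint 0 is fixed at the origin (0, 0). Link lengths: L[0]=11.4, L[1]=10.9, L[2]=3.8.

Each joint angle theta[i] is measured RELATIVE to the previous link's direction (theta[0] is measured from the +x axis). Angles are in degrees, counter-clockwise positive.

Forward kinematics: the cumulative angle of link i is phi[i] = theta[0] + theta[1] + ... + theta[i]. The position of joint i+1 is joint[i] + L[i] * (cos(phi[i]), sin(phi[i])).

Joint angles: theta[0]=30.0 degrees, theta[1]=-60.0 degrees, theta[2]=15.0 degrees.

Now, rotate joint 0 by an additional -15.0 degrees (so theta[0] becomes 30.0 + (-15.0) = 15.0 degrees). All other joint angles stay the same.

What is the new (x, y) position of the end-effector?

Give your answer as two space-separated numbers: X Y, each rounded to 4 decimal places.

joint[0] = (0.0000, 0.0000)  (base)
link 0: phi[0] = 15 = 15 deg
  cos(15 deg) = 0.9659, sin(15 deg) = 0.2588
  joint[1] = (0.0000, 0.0000) + 11.4 * (0.9659, 0.2588) = (0.0000 + 11.0116, 0.0000 + 2.9505) = (11.0116, 2.9505)
link 1: phi[1] = 15 + -60 = -45 deg
  cos(-45 deg) = 0.7071, sin(-45 deg) = -0.7071
  joint[2] = (11.0116, 2.9505) + 10.9 * (0.7071, -0.7071) = (11.0116 + 7.7075, 2.9505 + -7.7075) = (18.7190, -4.7569)
link 2: phi[2] = 15 + -60 + 15 = -30 deg
  cos(-30 deg) = 0.8660, sin(-30 deg) = -0.5000
  joint[3] = (18.7190, -4.7569) + 3.8 * (0.8660, -0.5000) = (18.7190 + 3.2909, -4.7569 + -1.9000) = (22.0099, -6.6569)
End effector: (22.0099, -6.6569)

Answer: 22.0099 -6.6569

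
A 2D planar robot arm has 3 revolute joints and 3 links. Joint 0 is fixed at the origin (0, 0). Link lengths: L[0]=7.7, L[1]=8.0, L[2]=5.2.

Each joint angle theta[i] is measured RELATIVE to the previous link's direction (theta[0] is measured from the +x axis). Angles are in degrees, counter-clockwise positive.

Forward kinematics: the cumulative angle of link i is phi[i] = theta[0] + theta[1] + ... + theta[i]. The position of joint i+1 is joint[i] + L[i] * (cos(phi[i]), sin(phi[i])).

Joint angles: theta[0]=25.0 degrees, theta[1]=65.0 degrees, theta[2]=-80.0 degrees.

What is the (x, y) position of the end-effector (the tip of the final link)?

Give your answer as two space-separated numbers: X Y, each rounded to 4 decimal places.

joint[0] = (0.0000, 0.0000)  (base)
link 0: phi[0] = 25 = 25 deg
  cos(25 deg) = 0.9063, sin(25 deg) = 0.4226
  joint[1] = (0.0000, 0.0000) + 7.7 * (0.9063, 0.4226) = (0.0000 + 6.9786, 0.0000 + 3.2542) = (6.9786, 3.2542)
link 1: phi[1] = 25 + 65 = 90 deg
  cos(90 deg) = 0.0000, sin(90 deg) = 1.0000
  joint[2] = (6.9786, 3.2542) + 8 * (0.0000, 1.0000) = (6.9786 + 0.0000, 3.2542 + 8.0000) = (6.9786, 11.2542)
link 2: phi[2] = 25 + 65 + -80 = 10 deg
  cos(10 deg) = 0.9848, sin(10 deg) = 0.1736
  joint[3] = (6.9786, 11.2542) + 5.2 * (0.9848, 0.1736) = (6.9786 + 5.1210, 11.2542 + 0.9030) = (12.0996, 12.1571)
End effector: (12.0996, 12.1571)

Answer: 12.0996 12.1571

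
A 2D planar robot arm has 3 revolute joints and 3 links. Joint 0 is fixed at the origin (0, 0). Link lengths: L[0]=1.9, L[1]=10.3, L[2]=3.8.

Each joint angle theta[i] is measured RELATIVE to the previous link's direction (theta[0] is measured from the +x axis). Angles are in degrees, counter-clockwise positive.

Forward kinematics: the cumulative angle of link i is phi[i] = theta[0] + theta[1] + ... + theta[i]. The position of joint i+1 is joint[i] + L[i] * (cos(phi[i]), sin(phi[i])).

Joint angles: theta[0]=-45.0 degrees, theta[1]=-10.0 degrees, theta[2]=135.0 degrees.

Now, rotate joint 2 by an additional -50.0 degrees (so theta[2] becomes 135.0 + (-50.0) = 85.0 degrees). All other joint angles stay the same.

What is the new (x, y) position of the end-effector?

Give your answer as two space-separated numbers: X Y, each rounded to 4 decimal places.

Answer: 10.5422 -7.8808

Derivation:
joint[0] = (0.0000, 0.0000)  (base)
link 0: phi[0] = -45 = -45 deg
  cos(-45 deg) = 0.7071, sin(-45 deg) = -0.7071
  joint[1] = (0.0000, 0.0000) + 1.9 * (0.7071, -0.7071) = (0.0000 + 1.3435, 0.0000 + -1.3435) = (1.3435, -1.3435)
link 1: phi[1] = -45 + -10 = -55 deg
  cos(-55 deg) = 0.5736, sin(-55 deg) = -0.8192
  joint[2] = (1.3435, -1.3435) + 10.3 * (0.5736, -0.8192) = (1.3435 + 5.9078, -1.3435 + -8.4373) = (7.2513, -9.7808)
link 2: phi[2] = -45 + -10 + 85 = 30 deg
  cos(30 deg) = 0.8660, sin(30 deg) = 0.5000
  joint[3] = (7.2513, -9.7808) + 3.8 * (0.8660, 0.5000) = (7.2513 + 3.2909, -9.7808 + 1.9000) = (10.5422, -7.8808)
End effector: (10.5422, -7.8808)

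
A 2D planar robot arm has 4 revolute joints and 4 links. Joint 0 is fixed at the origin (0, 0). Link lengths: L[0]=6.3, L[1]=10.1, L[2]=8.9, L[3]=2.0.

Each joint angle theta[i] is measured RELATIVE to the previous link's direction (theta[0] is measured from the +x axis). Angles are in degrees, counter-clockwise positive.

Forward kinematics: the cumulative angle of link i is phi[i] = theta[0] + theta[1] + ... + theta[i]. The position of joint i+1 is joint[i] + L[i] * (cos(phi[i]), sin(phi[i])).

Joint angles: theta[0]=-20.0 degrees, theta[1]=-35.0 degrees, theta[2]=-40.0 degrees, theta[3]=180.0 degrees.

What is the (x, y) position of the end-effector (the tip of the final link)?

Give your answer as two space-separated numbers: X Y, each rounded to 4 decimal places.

Answer: 11.1118 -17.3019

Derivation:
joint[0] = (0.0000, 0.0000)  (base)
link 0: phi[0] = -20 = -20 deg
  cos(-20 deg) = 0.9397, sin(-20 deg) = -0.3420
  joint[1] = (0.0000, 0.0000) + 6.3 * (0.9397, -0.3420) = (0.0000 + 5.9201, 0.0000 + -2.1547) = (5.9201, -2.1547)
link 1: phi[1] = -20 + -35 = -55 deg
  cos(-55 deg) = 0.5736, sin(-55 deg) = -0.8192
  joint[2] = (5.9201, -2.1547) + 10.1 * (0.5736, -0.8192) = (5.9201 + 5.7931, -2.1547 + -8.2734) = (11.7132, -10.4282)
link 2: phi[2] = -20 + -35 + -40 = -95 deg
  cos(-95 deg) = -0.0872, sin(-95 deg) = -0.9962
  joint[3] = (11.7132, -10.4282) + 8.9 * (-0.0872, -0.9962) = (11.7132 + -0.7757, -10.4282 + -8.8661) = (10.9375, -19.2943)
link 3: phi[3] = -20 + -35 + -40 + 180 = 85 deg
  cos(85 deg) = 0.0872, sin(85 deg) = 0.9962
  joint[4] = (10.9375, -19.2943) + 2 * (0.0872, 0.9962) = (10.9375 + 0.1743, -19.2943 + 1.9924) = (11.1118, -17.3019)
End effector: (11.1118, -17.3019)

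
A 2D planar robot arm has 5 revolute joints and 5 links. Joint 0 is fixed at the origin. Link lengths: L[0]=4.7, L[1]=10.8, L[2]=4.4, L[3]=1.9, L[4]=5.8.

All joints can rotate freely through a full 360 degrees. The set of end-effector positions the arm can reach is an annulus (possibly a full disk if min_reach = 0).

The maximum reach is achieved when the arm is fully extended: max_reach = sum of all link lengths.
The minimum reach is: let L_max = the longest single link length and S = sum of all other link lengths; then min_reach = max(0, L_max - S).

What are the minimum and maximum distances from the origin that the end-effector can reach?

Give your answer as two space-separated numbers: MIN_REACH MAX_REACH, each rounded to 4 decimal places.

Answer: 0.0000 27.6000

Derivation:
Link lengths: [4.7, 10.8, 4.4, 1.9, 5.8]
max_reach = 4.7 + 10.8 + 4.4 + 1.9 + 5.8 = 27.6
L_max = max([4.7, 10.8, 4.4, 1.9, 5.8]) = 10.8
S (sum of others) = 27.6 - 10.8 = 16.8
min_reach = max(0, 10.8 - 16.8) = max(0, -6) = 0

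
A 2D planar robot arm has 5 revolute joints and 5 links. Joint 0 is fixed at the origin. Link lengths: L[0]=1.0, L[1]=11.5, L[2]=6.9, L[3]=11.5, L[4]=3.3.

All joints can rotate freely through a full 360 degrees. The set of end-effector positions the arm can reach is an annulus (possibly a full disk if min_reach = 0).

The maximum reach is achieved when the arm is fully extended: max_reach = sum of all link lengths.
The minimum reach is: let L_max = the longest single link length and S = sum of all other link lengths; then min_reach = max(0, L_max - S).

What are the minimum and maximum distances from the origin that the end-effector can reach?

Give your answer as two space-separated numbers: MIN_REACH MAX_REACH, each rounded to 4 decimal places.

Link lengths: [1.0, 11.5, 6.9, 11.5, 3.3]
max_reach = 1 + 11.5 + 6.9 + 11.5 + 3.3 = 34.2
L_max = max([1.0, 11.5, 6.9, 11.5, 3.3]) = 11.5
S (sum of others) = 34.2 - 11.5 = 22.7
min_reach = max(0, 11.5 - 22.7) = max(0, -11.2) = 0

Answer: 0.0000 34.2000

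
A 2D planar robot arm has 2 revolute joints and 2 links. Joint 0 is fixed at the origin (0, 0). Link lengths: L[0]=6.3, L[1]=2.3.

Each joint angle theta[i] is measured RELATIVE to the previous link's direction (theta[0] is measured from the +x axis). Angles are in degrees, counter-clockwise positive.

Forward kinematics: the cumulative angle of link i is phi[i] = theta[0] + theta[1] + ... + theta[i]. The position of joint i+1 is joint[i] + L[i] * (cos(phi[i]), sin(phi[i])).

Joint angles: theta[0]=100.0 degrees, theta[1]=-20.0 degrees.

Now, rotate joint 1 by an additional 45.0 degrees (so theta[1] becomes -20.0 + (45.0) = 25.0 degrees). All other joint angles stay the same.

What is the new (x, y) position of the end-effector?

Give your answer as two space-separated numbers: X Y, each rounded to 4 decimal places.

Answer: -2.4132 8.0883

Derivation:
joint[0] = (0.0000, 0.0000)  (base)
link 0: phi[0] = 100 = 100 deg
  cos(100 deg) = -0.1736, sin(100 deg) = 0.9848
  joint[1] = (0.0000, 0.0000) + 6.3 * (-0.1736, 0.9848) = (0.0000 + -1.0940, 0.0000 + 6.2043) = (-1.0940, 6.2043)
link 1: phi[1] = 100 + 25 = 125 deg
  cos(125 deg) = -0.5736, sin(125 deg) = 0.8192
  joint[2] = (-1.0940, 6.2043) + 2.3 * (-0.5736, 0.8192) = (-1.0940 + -1.3192, 6.2043 + 1.8840) = (-2.4132, 8.0883)
End effector: (-2.4132, 8.0883)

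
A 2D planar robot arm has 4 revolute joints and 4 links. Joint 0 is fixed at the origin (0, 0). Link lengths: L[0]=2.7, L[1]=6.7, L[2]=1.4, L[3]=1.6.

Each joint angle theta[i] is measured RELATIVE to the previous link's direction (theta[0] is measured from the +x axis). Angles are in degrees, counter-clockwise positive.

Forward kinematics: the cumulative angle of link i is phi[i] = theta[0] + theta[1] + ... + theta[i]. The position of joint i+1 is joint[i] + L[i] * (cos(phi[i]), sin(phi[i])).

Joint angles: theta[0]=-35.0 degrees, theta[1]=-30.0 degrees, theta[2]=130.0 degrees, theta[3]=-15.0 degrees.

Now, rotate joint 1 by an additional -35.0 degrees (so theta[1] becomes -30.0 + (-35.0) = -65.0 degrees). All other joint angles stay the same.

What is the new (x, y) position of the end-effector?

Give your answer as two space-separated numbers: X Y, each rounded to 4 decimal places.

Answer: 3.8062 -7.0328

Derivation:
joint[0] = (0.0000, 0.0000)  (base)
link 0: phi[0] = -35 = -35 deg
  cos(-35 deg) = 0.8192, sin(-35 deg) = -0.5736
  joint[1] = (0.0000, 0.0000) + 2.7 * (0.8192, -0.5736) = (0.0000 + 2.2117, 0.0000 + -1.5487) = (2.2117, -1.5487)
link 1: phi[1] = -35 + -65 = -100 deg
  cos(-100 deg) = -0.1736, sin(-100 deg) = -0.9848
  joint[2] = (2.2117, -1.5487) + 6.7 * (-0.1736, -0.9848) = (2.2117 + -1.1634, -1.5487 + -6.5982) = (1.0483, -8.1469)
link 2: phi[2] = -35 + -65 + 130 = 30 deg
  cos(30 deg) = 0.8660, sin(30 deg) = 0.5000
  joint[3] = (1.0483, -8.1469) + 1.4 * (0.8660, 0.5000) = (1.0483 + 1.2124, -8.1469 + 0.7000) = (2.2607, -7.4469)
link 3: phi[3] = -35 + -65 + 130 + -15 = 15 deg
  cos(15 deg) = 0.9659, sin(15 deg) = 0.2588
  joint[4] = (2.2607, -7.4469) + 1.6 * (0.9659, 0.2588) = (2.2607 + 1.5455, -7.4469 + 0.4141) = (3.8062, -7.0328)
End effector: (3.8062, -7.0328)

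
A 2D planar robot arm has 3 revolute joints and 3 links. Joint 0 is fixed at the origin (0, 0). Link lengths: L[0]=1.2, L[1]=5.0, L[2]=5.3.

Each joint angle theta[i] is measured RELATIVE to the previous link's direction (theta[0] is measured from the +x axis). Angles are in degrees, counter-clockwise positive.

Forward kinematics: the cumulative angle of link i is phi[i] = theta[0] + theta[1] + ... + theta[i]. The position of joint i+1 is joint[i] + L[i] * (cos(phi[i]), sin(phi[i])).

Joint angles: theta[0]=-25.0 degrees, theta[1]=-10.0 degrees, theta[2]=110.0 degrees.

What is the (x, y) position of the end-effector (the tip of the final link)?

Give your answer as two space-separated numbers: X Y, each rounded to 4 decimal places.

joint[0] = (0.0000, 0.0000)  (base)
link 0: phi[0] = -25 = -25 deg
  cos(-25 deg) = 0.9063, sin(-25 deg) = -0.4226
  joint[1] = (0.0000, 0.0000) + 1.2 * (0.9063, -0.4226) = (0.0000 + 1.0876, 0.0000 + -0.5071) = (1.0876, -0.5071)
link 1: phi[1] = -25 + -10 = -35 deg
  cos(-35 deg) = 0.8192, sin(-35 deg) = -0.5736
  joint[2] = (1.0876, -0.5071) + 5 * (0.8192, -0.5736) = (1.0876 + 4.0958, -0.5071 + -2.8679) = (5.1833, -3.3750)
link 2: phi[2] = -25 + -10 + 110 = 75 deg
  cos(75 deg) = 0.2588, sin(75 deg) = 0.9659
  joint[3] = (5.1833, -3.3750) + 5.3 * (0.2588, 0.9659) = (5.1833 + 1.3717, -3.3750 + 5.1194) = (6.5551, 1.7444)
End effector: (6.5551, 1.7444)

Answer: 6.5551 1.7444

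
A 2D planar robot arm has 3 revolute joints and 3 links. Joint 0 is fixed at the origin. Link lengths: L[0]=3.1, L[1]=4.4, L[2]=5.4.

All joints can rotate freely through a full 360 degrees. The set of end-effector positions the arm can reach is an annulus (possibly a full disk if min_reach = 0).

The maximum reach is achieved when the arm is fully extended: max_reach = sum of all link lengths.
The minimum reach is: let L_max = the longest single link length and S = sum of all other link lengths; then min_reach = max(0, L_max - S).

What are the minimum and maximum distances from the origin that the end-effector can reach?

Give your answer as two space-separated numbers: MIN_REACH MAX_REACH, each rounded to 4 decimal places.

Link lengths: [3.1, 4.4, 5.4]
max_reach = 3.1 + 4.4 + 5.4 = 12.9
L_max = max([3.1, 4.4, 5.4]) = 5.4
S (sum of others) = 12.9 - 5.4 = 7.5
min_reach = max(0, 5.4 - 7.5) = max(0, -2.1) = 0

Answer: 0.0000 12.9000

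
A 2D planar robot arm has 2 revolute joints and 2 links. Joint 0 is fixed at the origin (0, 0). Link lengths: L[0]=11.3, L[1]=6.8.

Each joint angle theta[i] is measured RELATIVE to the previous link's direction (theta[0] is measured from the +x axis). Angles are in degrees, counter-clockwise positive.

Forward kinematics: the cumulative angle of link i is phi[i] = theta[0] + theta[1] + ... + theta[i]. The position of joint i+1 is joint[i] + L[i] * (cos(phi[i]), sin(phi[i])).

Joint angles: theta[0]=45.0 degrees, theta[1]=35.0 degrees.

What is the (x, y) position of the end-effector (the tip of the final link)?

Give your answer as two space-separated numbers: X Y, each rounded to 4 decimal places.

joint[0] = (0.0000, 0.0000)  (base)
link 0: phi[0] = 45 = 45 deg
  cos(45 deg) = 0.7071, sin(45 deg) = 0.7071
  joint[1] = (0.0000, 0.0000) + 11.3 * (0.7071, 0.7071) = (0.0000 + 7.9903, 0.0000 + 7.9903) = (7.9903, 7.9903)
link 1: phi[1] = 45 + 35 = 80 deg
  cos(80 deg) = 0.1736, sin(80 deg) = 0.9848
  joint[2] = (7.9903, 7.9903) + 6.8 * (0.1736, 0.9848) = (7.9903 + 1.1808, 7.9903 + 6.6967) = (9.1711, 14.6870)
End effector: (9.1711, 14.6870)

Answer: 9.1711 14.6870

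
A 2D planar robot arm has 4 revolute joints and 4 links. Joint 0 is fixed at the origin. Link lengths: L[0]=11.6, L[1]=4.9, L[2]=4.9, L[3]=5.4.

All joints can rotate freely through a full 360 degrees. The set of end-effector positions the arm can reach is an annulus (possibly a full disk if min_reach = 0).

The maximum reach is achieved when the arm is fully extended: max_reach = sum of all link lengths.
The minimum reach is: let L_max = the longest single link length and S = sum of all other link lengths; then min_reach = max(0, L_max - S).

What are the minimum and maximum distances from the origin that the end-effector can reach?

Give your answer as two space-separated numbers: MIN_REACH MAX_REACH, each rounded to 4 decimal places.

Link lengths: [11.6, 4.9, 4.9, 5.4]
max_reach = 11.6 + 4.9 + 4.9 + 5.4 = 26.8
L_max = max([11.6, 4.9, 4.9, 5.4]) = 11.6
S (sum of others) = 26.8 - 11.6 = 15.2
min_reach = max(0, 11.6 - 15.2) = max(0, -3.6) = 0

Answer: 0.0000 26.8000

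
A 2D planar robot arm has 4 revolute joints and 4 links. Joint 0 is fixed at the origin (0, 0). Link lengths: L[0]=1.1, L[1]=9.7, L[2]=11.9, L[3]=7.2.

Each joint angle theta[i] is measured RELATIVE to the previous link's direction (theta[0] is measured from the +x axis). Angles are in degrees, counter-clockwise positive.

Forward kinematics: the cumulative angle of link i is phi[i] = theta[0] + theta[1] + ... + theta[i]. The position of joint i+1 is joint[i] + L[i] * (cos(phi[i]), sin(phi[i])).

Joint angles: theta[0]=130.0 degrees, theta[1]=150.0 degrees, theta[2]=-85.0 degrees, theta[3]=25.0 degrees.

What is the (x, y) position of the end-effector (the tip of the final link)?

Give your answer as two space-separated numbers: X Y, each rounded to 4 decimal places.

joint[0] = (0.0000, 0.0000)  (base)
link 0: phi[0] = 130 = 130 deg
  cos(130 deg) = -0.6428, sin(130 deg) = 0.7660
  joint[1] = (0.0000, 0.0000) + 1.1 * (-0.6428, 0.7660) = (0.0000 + -0.7071, 0.0000 + 0.8426) = (-0.7071, 0.8426)
link 1: phi[1] = 130 + 150 = 280 deg
  cos(280 deg) = 0.1736, sin(280 deg) = -0.9848
  joint[2] = (-0.7071, 0.8426) + 9.7 * (0.1736, -0.9848) = (-0.7071 + 1.6844, 0.8426 + -9.5526) = (0.9773, -8.7100)
link 2: phi[2] = 130 + 150 + -85 = 195 deg
  cos(195 deg) = -0.9659, sin(195 deg) = -0.2588
  joint[3] = (0.9773, -8.7100) + 11.9 * (-0.9659, -0.2588) = (0.9773 + -11.4945, -8.7100 + -3.0799) = (-10.5172, -11.7899)
link 3: phi[3] = 130 + 150 + -85 + 25 = 220 deg
  cos(220 deg) = -0.7660, sin(220 deg) = -0.6428
  joint[4] = (-10.5172, -11.7899) + 7.2 * (-0.7660, -0.6428) = (-10.5172 + -5.5155, -11.7899 + -4.6281) = (-16.0327, -16.4180)
End effector: (-16.0327, -16.4180)

Answer: -16.0327 -16.4180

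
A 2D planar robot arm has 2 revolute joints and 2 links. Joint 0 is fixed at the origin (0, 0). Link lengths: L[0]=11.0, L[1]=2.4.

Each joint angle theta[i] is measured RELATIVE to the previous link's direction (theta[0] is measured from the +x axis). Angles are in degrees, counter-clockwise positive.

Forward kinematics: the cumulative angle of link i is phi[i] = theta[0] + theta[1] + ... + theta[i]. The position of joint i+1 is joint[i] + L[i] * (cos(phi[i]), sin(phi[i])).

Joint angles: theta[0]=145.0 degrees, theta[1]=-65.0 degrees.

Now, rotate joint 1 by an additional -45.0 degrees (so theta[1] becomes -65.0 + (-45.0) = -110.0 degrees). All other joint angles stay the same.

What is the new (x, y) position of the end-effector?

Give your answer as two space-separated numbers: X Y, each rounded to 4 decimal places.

joint[0] = (0.0000, 0.0000)  (base)
link 0: phi[0] = 145 = 145 deg
  cos(145 deg) = -0.8192, sin(145 deg) = 0.5736
  joint[1] = (0.0000, 0.0000) + 11 * (-0.8192, 0.5736) = (0.0000 + -9.0107, 0.0000 + 6.3093) = (-9.0107, 6.3093)
link 1: phi[1] = 145 + -110 = 35 deg
  cos(35 deg) = 0.8192, sin(35 deg) = 0.5736
  joint[2] = (-9.0107, 6.3093) + 2.4 * (0.8192, 0.5736) = (-9.0107 + 1.9660, 6.3093 + 1.3766) = (-7.0447, 7.6859)
End effector: (-7.0447, 7.6859)

Answer: -7.0447 7.6859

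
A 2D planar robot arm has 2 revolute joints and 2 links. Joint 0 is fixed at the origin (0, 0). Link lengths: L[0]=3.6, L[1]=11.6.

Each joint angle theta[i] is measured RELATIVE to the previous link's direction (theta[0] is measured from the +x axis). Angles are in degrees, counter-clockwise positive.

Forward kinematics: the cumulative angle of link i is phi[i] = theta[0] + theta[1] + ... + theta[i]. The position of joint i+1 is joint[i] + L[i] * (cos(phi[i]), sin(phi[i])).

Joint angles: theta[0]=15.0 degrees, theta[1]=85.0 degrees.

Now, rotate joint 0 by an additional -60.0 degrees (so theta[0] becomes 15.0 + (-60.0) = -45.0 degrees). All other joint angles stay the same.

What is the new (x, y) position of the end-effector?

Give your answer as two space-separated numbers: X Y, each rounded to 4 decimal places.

Answer: 11.4317 4.9108

Derivation:
joint[0] = (0.0000, 0.0000)  (base)
link 0: phi[0] = -45 = -45 deg
  cos(-45 deg) = 0.7071, sin(-45 deg) = -0.7071
  joint[1] = (0.0000, 0.0000) + 3.6 * (0.7071, -0.7071) = (0.0000 + 2.5456, 0.0000 + -2.5456) = (2.5456, -2.5456)
link 1: phi[1] = -45 + 85 = 40 deg
  cos(40 deg) = 0.7660, sin(40 deg) = 0.6428
  joint[2] = (2.5456, -2.5456) + 11.6 * (0.7660, 0.6428) = (2.5456 + 8.8861, -2.5456 + 7.4563) = (11.4317, 4.9108)
End effector: (11.4317, 4.9108)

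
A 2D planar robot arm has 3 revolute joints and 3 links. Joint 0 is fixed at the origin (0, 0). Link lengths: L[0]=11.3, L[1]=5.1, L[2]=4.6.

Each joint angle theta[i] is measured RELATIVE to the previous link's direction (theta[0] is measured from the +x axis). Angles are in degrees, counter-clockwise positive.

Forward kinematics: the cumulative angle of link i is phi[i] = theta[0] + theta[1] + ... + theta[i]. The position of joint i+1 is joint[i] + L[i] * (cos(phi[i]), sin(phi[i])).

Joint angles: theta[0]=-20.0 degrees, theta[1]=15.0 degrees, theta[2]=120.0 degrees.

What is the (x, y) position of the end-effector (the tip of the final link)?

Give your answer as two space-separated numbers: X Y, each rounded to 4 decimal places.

Answer: 13.7551 -0.1403

Derivation:
joint[0] = (0.0000, 0.0000)  (base)
link 0: phi[0] = -20 = -20 deg
  cos(-20 deg) = 0.9397, sin(-20 deg) = -0.3420
  joint[1] = (0.0000, 0.0000) + 11.3 * (0.9397, -0.3420) = (0.0000 + 10.6185, 0.0000 + -3.8648) = (10.6185, -3.8648)
link 1: phi[1] = -20 + 15 = -5 deg
  cos(-5 deg) = 0.9962, sin(-5 deg) = -0.0872
  joint[2] = (10.6185, -3.8648) + 5.1 * (0.9962, -0.0872) = (10.6185 + 5.0806, -3.8648 + -0.4445) = (15.6991, -4.3093)
link 2: phi[2] = -20 + 15 + 120 = 115 deg
  cos(115 deg) = -0.4226, sin(115 deg) = 0.9063
  joint[3] = (15.6991, -4.3093) + 4.6 * (-0.4226, 0.9063) = (15.6991 + -1.9440, -4.3093 + 4.1690) = (13.7551, -0.1403)
End effector: (13.7551, -0.1403)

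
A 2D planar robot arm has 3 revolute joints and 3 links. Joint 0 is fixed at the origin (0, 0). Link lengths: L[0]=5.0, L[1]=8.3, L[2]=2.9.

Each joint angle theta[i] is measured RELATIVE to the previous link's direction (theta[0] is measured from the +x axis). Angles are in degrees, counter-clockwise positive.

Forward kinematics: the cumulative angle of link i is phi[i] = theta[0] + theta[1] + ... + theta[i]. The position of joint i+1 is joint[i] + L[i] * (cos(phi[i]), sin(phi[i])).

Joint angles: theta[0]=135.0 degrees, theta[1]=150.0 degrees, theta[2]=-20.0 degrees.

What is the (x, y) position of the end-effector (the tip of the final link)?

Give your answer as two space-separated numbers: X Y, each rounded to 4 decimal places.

joint[0] = (0.0000, 0.0000)  (base)
link 0: phi[0] = 135 = 135 deg
  cos(135 deg) = -0.7071, sin(135 deg) = 0.7071
  joint[1] = (0.0000, 0.0000) + 5 * (-0.7071, 0.7071) = (0.0000 + -3.5355, 0.0000 + 3.5355) = (-3.5355, 3.5355)
link 1: phi[1] = 135 + 150 = 285 deg
  cos(285 deg) = 0.2588, sin(285 deg) = -0.9659
  joint[2] = (-3.5355, 3.5355) + 8.3 * (0.2588, -0.9659) = (-3.5355 + 2.1482, 3.5355 + -8.0172) = (-1.3873, -4.4817)
link 2: phi[2] = 135 + 150 + -20 = 265 deg
  cos(265 deg) = -0.0872, sin(265 deg) = -0.9962
  joint[3] = (-1.3873, -4.4817) + 2.9 * (-0.0872, -0.9962) = (-1.3873 + -0.2528, -4.4817 + -2.8890) = (-1.6401, -7.3706)
End effector: (-1.6401, -7.3706)

Answer: -1.6401 -7.3706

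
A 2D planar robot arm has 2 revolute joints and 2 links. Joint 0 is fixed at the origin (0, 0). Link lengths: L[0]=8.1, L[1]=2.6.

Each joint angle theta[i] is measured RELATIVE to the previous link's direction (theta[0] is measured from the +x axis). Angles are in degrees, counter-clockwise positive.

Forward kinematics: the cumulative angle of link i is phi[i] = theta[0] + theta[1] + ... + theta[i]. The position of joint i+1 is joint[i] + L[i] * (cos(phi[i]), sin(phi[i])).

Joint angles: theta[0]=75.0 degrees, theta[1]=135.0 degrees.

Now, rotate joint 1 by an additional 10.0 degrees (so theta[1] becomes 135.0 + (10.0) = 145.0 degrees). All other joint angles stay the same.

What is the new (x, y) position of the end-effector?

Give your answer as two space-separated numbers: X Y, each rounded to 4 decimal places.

Answer: 0.1047 6.1528

Derivation:
joint[0] = (0.0000, 0.0000)  (base)
link 0: phi[0] = 75 = 75 deg
  cos(75 deg) = 0.2588, sin(75 deg) = 0.9659
  joint[1] = (0.0000, 0.0000) + 8.1 * (0.2588, 0.9659) = (0.0000 + 2.0964, 0.0000 + 7.8240) = (2.0964, 7.8240)
link 1: phi[1] = 75 + 145 = 220 deg
  cos(220 deg) = -0.7660, sin(220 deg) = -0.6428
  joint[2] = (2.0964, 7.8240) + 2.6 * (-0.7660, -0.6428) = (2.0964 + -1.9917, 7.8240 + -1.6712) = (0.1047, 6.1528)
End effector: (0.1047, 6.1528)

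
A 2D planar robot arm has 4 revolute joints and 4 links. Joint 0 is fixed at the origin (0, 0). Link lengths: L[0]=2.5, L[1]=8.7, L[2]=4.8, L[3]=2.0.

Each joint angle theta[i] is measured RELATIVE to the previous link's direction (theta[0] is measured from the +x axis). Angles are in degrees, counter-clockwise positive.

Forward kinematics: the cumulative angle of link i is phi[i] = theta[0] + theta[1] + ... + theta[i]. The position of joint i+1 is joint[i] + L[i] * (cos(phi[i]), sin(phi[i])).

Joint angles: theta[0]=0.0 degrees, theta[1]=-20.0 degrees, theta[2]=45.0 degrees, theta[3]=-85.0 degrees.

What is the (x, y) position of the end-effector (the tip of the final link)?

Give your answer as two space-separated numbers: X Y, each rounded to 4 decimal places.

Answer: 16.0256 -2.6791

Derivation:
joint[0] = (0.0000, 0.0000)  (base)
link 0: phi[0] = 0 = 0 deg
  cos(0 deg) = 1.0000, sin(0 deg) = 0.0000
  joint[1] = (0.0000, 0.0000) + 2.5 * (1.0000, 0.0000) = (0.0000 + 2.5000, 0.0000 + 0.0000) = (2.5000, 0.0000)
link 1: phi[1] = 0 + -20 = -20 deg
  cos(-20 deg) = 0.9397, sin(-20 deg) = -0.3420
  joint[2] = (2.5000, 0.0000) + 8.7 * (0.9397, -0.3420) = (2.5000 + 8.1753, 0.0000 + -2.9756) = (10.6753, -2.9756)
link 2: phi[2] = 0 + -20 + 45 = 25 deg
  cos(25 deg) = 0.9063, sin(25 deg) = 0.4226
  joint[3] = (10.6753, -2.9756) + 4.8 * (0.9063, 0.4226) = (10.6753 + 4.3503, -2.9756 + 2.0286) = (15.0256, -0.9470)
link 3: phi[3] = 0 + -20 + 45 + -85 = -60 deg
  cos(-60 deg) = 0.5000, sin(-60 deg) = -0.8660
  joint[4] = (15.0256, -0.9470) + 2 * (0.5000, -0.8660) = (15.0256 + 1.0000, -0.9470 + -1.7321) = (16.0256, -2.6791)
End effector: (16.0256, -2.6791)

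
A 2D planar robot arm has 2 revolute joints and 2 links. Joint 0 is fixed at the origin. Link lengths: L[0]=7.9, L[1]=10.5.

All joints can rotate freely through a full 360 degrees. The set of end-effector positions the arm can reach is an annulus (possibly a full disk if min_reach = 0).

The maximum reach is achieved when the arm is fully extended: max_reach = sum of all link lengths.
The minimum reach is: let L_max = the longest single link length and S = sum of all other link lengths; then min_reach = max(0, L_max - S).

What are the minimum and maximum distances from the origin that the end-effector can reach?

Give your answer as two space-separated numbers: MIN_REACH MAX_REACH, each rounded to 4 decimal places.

Answer: 2.6000 18.4000

Derivation:
Link lengths: [7.9, 10.5]
max_reach = 7.9 + 10.5 = 18.4
L_max = max([7.9, 10.5]) = 10.5
S (sum of others) = 18.4 - 10.5 = 7.9
min_reach = max(0, 10.5 - 7.9) = max(0, 2.6) = 2.6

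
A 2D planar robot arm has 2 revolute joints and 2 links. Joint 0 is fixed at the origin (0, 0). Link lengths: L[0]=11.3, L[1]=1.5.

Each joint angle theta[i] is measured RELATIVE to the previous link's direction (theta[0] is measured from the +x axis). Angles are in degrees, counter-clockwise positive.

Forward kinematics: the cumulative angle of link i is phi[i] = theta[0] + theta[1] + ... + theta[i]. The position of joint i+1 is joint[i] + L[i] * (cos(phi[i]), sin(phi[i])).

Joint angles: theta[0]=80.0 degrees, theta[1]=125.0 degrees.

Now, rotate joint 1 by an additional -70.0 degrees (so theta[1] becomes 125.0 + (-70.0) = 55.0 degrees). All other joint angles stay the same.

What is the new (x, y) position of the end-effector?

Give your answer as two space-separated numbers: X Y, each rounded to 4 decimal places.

Answer: 0.9016 12.1890

Derivation:
joint[0] = (0.0000, 0.0000)  (base)
link 0: phi[0] = 80 = 80 deg
  cos(80 deg) = 0.1736, sin(80 deg) = 0.9848
  joint[1] = (0.0000, 0.0000) + 11.3 * (0.1736, 0.9848) = (0.0000 + 1.9622, 0.0000 + 11.1283) = (1.9622, 11.1283)
link 1: phi[1] = 80 + 55 = 135 deg
  cos(135 deg) = -0.7071, sin(135 deg) = 0.7071
  joint[2] = (1.9622, 11.1283) + 1.5 * (-0.7071, 0.7071) = (1.9622 + -1.0607, 11.1283 + 1.0607) = (0.9016, 12.1890)
End effector: (0.9016, 12.1890)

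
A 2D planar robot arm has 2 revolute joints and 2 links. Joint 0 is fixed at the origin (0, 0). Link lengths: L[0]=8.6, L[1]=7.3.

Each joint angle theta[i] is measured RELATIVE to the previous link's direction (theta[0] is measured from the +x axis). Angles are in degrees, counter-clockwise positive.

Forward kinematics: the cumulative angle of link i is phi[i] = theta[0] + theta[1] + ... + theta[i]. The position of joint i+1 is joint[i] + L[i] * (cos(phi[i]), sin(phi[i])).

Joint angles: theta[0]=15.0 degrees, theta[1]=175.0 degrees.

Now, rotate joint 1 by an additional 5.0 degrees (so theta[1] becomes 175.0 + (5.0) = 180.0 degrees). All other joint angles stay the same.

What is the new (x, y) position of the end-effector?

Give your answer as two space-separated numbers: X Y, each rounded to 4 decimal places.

Answer: 1.2557 0.3365

Derivation:
joint[0] = (0.0000, 0.0000)  (base)
link 0: phi[0] = 15 = 15 deg
  cos(15 deg) = 0.9659, sin(15 deg) = 0.2588
  joint[1] = (0.0000, 0.0000) + 8.6 * (0.9659, 0.2588) = (0.0000 + 8.3070, 0.0000 + 2.2258) = (8.3070, 2.2258)
link 1: phi[1] = 15 + 180 = 195 deg
  cos(195 deg) = -0.9659, sin(195 deg) = -0.2588
  joint[2] = (8.3070, 2.2258) + 7.3 * (-0.9659, -0.2588) = (8.3070 + -7.0513, 2.2258 + -1.8894) = (1.2557, 0.3365)
End effector: (1.2557, 0.3365)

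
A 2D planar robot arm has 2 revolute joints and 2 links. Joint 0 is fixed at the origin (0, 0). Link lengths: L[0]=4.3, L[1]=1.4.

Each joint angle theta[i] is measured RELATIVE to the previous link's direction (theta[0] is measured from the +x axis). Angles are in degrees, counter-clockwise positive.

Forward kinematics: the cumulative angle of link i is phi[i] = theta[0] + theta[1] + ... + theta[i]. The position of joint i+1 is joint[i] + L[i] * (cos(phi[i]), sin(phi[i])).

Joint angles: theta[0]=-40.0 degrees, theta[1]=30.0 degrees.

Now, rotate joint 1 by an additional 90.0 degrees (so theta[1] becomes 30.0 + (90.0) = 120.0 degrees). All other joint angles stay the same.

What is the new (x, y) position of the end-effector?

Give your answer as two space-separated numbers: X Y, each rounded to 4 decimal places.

Answer: 3.5371 -1.3853

Derivation:
joint[0] = (0.0000, 0.0000)  (base)
link 0: phi[0] = -40 = -40 deg
  cos(-40 deg) = 0.7660, sin(-40 deg) = -0.6428
  joint[1] = (0.0000, 0.0000) + 4.3 * (0.7660, -0.6428) = (0.0000 + 3.2940, 0.0000 + -2.7640) = (3.2940, -2.7640)
link 1: phi[1] = -40 + 120 = 80 deg
  cos(80 deg) = 0.1736, sin(80 deg) = 0.9848
  joint[2] = (3.2940, -2.7640) + 1.4 * (0.1736, 0.9848) = (3.2940 + 0.2431, -2.7640 + 1.3787) = (3.5371, -1.3853)
End effector: (3.5371, -1.3853)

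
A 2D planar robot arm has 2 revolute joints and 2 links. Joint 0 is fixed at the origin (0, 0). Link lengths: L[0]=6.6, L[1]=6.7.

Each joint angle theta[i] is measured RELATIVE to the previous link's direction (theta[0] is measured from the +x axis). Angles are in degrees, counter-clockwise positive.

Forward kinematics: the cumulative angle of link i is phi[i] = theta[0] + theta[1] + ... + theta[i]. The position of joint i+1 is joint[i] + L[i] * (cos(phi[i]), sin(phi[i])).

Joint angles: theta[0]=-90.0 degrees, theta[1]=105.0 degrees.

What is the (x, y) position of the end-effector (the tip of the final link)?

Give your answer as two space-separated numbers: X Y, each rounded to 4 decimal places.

Answer: 6.4717 -4.8659

Derivation:
joint[0] = (0.0000, 0.0000)  (base)
link 0: phi[0] = -90 = -90 deg
  cos(-90 deg) = 0.0000, sin(-90 deg) = -1.0000
  joint[1] = (0.0000, 0.0000) + 6.6 * (0.0000, -1.0000) = (0.0000 + 0.0000, 0.0000 + -6.6000) = (0.0000, -6.6000)
link 1: phi[1] = -90 + 105 = 15 deg
  cos(15 deg) = 0.9659, sin(15 deg) = 0.2588
  joint[2] = (0.0000, -6.6000) + 6.7 * (0.9659, 0.2588) = (0.0000 + 6.4717, -6.6000 + 1.7341) = (6.4717, -4.8659)
End effector: (6.4717, -4.8659)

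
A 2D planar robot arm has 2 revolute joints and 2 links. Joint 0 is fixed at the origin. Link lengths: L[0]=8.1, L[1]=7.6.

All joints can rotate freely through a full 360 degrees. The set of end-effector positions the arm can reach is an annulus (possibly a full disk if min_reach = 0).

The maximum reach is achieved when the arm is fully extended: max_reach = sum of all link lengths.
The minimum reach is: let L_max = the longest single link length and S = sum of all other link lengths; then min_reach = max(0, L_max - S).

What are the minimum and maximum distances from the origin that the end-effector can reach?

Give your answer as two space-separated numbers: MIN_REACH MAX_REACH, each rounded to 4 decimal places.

Answer: 0.5000 15.7000

Derivation:
Link lengths: [8.1, 7.6]
max_reach = 8.1 + 7.6 = 15.7
L_max = max([8.1, 7.6]) = 8.1
S (sum of others) = 15.7 - 8.1 = 7.6
min_reach = max(0, 8.1 - 7.6) = max(0, 0.5) = 0.5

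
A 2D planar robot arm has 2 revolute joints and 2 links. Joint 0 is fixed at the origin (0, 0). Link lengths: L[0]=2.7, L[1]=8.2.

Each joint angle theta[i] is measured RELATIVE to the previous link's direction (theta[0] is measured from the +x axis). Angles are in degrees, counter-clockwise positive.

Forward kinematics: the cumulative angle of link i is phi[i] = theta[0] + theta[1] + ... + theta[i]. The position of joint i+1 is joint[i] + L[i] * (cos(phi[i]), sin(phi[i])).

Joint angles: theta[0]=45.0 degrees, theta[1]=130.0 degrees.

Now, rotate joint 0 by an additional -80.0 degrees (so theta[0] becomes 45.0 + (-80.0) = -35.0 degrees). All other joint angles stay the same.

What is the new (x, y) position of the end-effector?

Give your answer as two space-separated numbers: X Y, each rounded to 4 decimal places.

Answer: 1.4970 6.6201

Derivation:
joint[0] = (0.0000, 0.0000)  (base)
link 0: phi[0] = -35 = -35 deg
  cos(-35 deg) = 0.8192, sin(-35 deg) = -0.5736
  joint[1] = (0.0000, 0.0000) + 2.7 * (0.8192, -0.5736) = (0.0000 + 2.2117, 0.0000 + -1.5487) = (2.2117, -1.5487)
link 1: phi[1] = -35 + 130 = 95 deg
  cos(95 deg) = -0.0872, sin(95 deg) = 0.9962
  joint[2] = (2.2117, -1.5487) + 8.2 * (-0.0872, 0.9962) = (2.2117 + -0.7147, -1.5487 + 8.1688) = (1.4970, 6.6201)
End effector: (1.4970, 6.6201)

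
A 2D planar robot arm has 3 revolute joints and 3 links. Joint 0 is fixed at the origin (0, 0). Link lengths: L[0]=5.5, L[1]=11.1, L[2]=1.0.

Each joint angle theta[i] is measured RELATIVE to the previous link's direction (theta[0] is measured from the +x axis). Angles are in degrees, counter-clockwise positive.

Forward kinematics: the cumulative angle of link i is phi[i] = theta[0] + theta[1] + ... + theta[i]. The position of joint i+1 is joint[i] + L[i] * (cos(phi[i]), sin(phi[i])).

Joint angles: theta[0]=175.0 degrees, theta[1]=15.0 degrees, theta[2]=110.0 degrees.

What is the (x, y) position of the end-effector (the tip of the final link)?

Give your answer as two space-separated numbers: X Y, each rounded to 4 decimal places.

Answer: -15.9104 -2.3142

Derivation:
joint[0] = (0.0000, 0.0000)  (base)
link 0: phi[0] = 175 = 175 deg
  cos(175 deg) = -0.9962, sin(175 deg) = 0.0872
  joint[1] = (0.0000, 0.0000) + 5.5 * (-0.9962, 0.0872) = (0.0000 + -5.4791, 0.0000 + 0.4794) = (-5.4791, 0.4794)
link 1: phi[1] = 175 + 15 = 190 deg
  cos(190 deg) = -0.9848, sin(190 deg) = -0.1736
  joint[2] = (-5.4791, 0.4794) + 11.1 * (-0.9848, -0.1736) = (-5.4791 + -10.9314, 0.4794 + -1.9275) = (-16.4104, -1.4481)
link 2: phi[2] = 175 + 15 + 110 = 300 deg
  cos(300 deg) = 0.5000, sin(300 deg) = -0.8660
  joint[3] = (-16.4104, -1.4481) + 1 * (0.5000, -0.8660) = (-16.4104 + 0.5000, -1.4481 + -0.8660) = (-15.9104, -2.3142)
End effector: (-15.9104, -2.3142)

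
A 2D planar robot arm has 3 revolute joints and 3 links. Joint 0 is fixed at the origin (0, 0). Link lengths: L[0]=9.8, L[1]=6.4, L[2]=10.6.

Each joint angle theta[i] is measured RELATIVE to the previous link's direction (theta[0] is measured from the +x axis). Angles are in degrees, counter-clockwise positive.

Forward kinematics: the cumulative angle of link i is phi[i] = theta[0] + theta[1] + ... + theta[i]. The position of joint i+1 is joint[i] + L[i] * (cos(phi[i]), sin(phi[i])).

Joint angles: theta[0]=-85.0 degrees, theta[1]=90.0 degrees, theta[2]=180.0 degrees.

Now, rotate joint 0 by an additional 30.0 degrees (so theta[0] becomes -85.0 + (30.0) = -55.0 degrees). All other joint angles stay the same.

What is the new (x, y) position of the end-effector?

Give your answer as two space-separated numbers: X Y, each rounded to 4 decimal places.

joint[0] = (0.0000, 0.0000)  (base)
link 0: phi[0] = -55 = -55 deg
  cos(-55 deg) = 0.5736, sin(-55 deg) = -0.8192
  joint[1] = (0.0000, 0.0000) + 9.8 * (0.5736, -0.8192) = (0.0000 + 5.6210, 0.0000 + -8.0277) = (5.6210, -8.0277)
link 1: phi[1] = -55 + 90 = 35 deg
  cos(35 deg) = 0.8192, sin(35 deg) = 0.5736
  joint[2] = (5.6210, -8.0277) + 6.4 * (0.8192, 0.5736) = (5.6210 + 5.2426, -8.0277 + 3.6709) = (10.8636, -4.3568)
link 2: phi[2] = -55 + 90 + 180 = 215 deg
  cos(215 deg) = -0.8192, sin(215 deg) = -0.5736
  joint[3] = (10.8636, -4.3568) + 10.6 * (-0.8192, -0.5736) = (10.8636 + -8.6830, -4.3568 + -6.0799) = (2.1806, -10.4367)
End effector: (2.1806, -10.4367)

Answer: 2.1806 -10.4367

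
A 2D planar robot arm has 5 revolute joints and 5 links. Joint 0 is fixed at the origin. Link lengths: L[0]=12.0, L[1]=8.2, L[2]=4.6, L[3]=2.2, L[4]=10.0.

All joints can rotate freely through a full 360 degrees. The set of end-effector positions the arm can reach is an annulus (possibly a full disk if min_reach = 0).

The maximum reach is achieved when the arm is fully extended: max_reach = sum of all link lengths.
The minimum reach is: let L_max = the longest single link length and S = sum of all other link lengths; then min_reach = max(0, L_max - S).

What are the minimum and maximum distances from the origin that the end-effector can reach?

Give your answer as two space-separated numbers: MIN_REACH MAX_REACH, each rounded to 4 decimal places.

Answer: 0.0000 37.0000

Derivation:
Link lengths: [12.0, 8.2, 4.6, 2.2, 10.0]
max_reach = 12 + 8.2 + 4.6 + 2.2 + 10 = 37
L_max = max([12.0, 8.2, 4.6, 2.2, 10.0]) = 12
S (sum of others) = 37 - 12 = 25
min_reach = max(0, 12 - 25) = max(0, -13) = 0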